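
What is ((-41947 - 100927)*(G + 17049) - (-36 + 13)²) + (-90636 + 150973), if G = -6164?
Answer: -1555123682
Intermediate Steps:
((-41947 - 100927)*(G + 17049) - (-36 + 13)²) + (-90636 + 150973) = ((-41947 - 100927)*(-6164 + 17049) - (-36 + 13)²) + (-90636 + 150973) = (-142874*10885 - 1*(-23)²) + 60337 = (-1555183490 - 1*529) + 60337 = (-1555183490 - 529) + 60337 = -1555184019 + 60337 = -1555123682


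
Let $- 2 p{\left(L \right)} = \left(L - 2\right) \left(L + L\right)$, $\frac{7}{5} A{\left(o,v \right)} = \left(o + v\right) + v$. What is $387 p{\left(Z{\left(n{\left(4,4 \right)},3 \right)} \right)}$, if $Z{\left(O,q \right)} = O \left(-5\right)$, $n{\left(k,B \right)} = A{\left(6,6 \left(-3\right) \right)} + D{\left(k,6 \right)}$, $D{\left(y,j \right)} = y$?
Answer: $- \frac{140697720}{49} \approx -2.8714 \cdot 10^{6}$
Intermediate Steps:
$A{\left(o,v \right)} = \frac{5 o}{7} + \frac{10 v}{7}$ ($A{\left(o,v \right)} = \frac{5 \left(\left(o + v\right) + v\right)}{7} = \frac{5 \left(o + 2 v\right)}{7} = \frac{5 o}{7} + \frac{10 v}{7}$)
$n{\left(k,B \right)} = - \frac{150}{7} + k$ ($n{\left(k,B \right)} = \left(\frac{5}{7} \cdot 6 + \frac{10 \cdot 6 \left(-3\right)}{7}\right) + k = \left(\frac{30}{7} + \frac{10}{7} \left(-18\right)\right) + k = \left(\frac{30}{7} - \frac{180}{7}\right) + k = - \frac{150}{7} + k$)
$Z{\left(O,q \right)} = - 5 O$
$p{\left(L \right)} = - L \left(-2 + L\right)$ ($p{\left(L \right)} = - \frac{\left(L - 2\right) \left(L + L\right)}{2} = - \frac{\left(-2 + L\right) 2 L}{2} = - \frac{2 L \left(-2 + L\right)}{2} = - L \left(-2 + L\right)$)
$387 p{\left(Z{\left(n{\left(4,4 \right)},3 \right)} \right)} = 387 - 5 \left(- \frac{150}{7} + 4\right) \left(2 - - 5 \left(- \frac{150}{7} + 4\right)\right) = 387 \left(-5\right) \left(- \frac{122}{7}\right) \left(2 - \left(-5\right) \left(- \frac{122}{7}\right)\right) = 387 \frac{610 \left(2 - \frac{610}{7}\right)}{7} = 387 \cdot \frac{610}{7} \left(- \frac{596}{7}\right) = 387 \left(- \frac{363560}{49}\right) = - \frac{140697720}{49}$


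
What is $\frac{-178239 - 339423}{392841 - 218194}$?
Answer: $- \frac{517662}{174647} \approx -2.964$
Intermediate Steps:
$\frac{-178239 - 339423}{392841 - 218194} = - \frac{517662}{174647}$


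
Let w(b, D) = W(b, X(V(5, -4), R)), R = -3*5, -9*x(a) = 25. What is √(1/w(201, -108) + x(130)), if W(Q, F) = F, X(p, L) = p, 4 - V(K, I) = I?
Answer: I*√382/12 ≈ 1.6287*I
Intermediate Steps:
V(K, I) = 4 - I
x(a) = -25/9 (x(a) = -⅑*25 = -25/9)
R = -15
w(b, D) = 8 (w(b, D) = 4 - 1*(-4) = 4 + 4 = 8)
√(1/w(201, -108) + x(130)) = √(1/8 - 25/9) = √(⅛ - 25/9) = √(-191/72) = I*√382/12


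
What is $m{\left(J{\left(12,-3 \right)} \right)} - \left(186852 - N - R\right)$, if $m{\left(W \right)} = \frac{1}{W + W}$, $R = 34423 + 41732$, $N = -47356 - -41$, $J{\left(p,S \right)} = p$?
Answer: $- \frac{3792287}{24} \approx -1.5801 \cdot 10^{5}$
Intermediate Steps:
$N = -47315$ ($N = -47356 + 41 = -47315$)
$R = 76155$
$m{\left(W \right)} = \frac{1}{2 W}$
$m{\left(J{\left(12,-3 \right)} \right)} - \left(186852 - N - R\right) = \frac{1}{2 \cdot 12} + \left(-186852 + \left(76155 - 47315\right)\right) = \frac{1}{2} \cdot \frac{1}{12} + \left(-186852 + 28840\right) = \frac{1}{24} - 158012 = - \frac{3792287}{24}$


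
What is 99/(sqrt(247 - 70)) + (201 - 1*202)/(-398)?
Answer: 1/398 + 33*sqrt(177)/59 ≈ 7.4438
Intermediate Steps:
99/(sqrt(247 - 70)) + (201 - 1*202)/(-398) = 99/(sqrt(177)) + (201 - 202)*(-1/398) = 99*(sqrt(177)/177) - 1*(-1/398) = 33*sqrt(177)/59 + 1/398 = 1/398 + 33*sqrt(177)/59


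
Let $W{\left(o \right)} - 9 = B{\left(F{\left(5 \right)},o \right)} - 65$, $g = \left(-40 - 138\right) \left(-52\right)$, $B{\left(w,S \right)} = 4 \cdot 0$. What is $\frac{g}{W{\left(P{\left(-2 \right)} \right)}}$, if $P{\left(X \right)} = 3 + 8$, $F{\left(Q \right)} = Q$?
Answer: $- \frac{1157}{7} \approx -165.29$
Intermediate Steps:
$P{\left(X \right)} = 11$
$B{\left(w,S \right)} = 0$
$g = 9256$ ($g = \left(-178\right) \left(-52\right) = 9256$)
$W{\left(o \right)} = -56$ ($W{\left(o \right)} = 9 + \left(0 - 65\right) = 9 - 65 = -56$)
$\frac{g}{W{\left(P{\left(-2 \right)} \right)}} = \frac{9256}{-56} = 9256 \left(- \frac{1}{56}\right) = - \frac{1157}{7}$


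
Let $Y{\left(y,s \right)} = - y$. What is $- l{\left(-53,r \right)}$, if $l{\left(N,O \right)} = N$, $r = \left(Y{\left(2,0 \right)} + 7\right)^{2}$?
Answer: $53$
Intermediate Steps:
$r = 25$ ($r = \left(\left(-1\right) 2 + 7\right)^{2} = \left(-2 + 7\right)^{2} = 5^{2} = 25$)
$- l{\left(-53,r \right)} = \left(-1\right) \left(-53\right) = 53$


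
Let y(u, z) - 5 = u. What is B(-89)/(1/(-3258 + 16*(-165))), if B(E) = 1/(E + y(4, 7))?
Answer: 2949/40 ≈ 73.725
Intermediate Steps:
y(u, z) = 5 + u
B(E) = 1/(9 + E) (B(E) = 1/(E + (5 + 4)) = 1/(E + 9) = 1/(9 + E))
B(-89)/(1/(-3258 + 16*(-165))) = 1/((9 - 89)*(1/(-3258 + 16*(-165)))) = 1/((-80)*(1/(-3258 - 2640))) = -1/(80*(1/(-5898))) = -1/(80*(-1/5898)) = -1/80*(-5898) = 2949/40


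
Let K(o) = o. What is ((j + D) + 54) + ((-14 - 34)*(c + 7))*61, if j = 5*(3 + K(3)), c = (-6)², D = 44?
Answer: -125776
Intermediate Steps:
c = 36
j = 30 (j = 5*(3 + 3) = 5*6 = 30)
((j + D) + 54) + ((-14 - 34)*(c + 7))*61 = ((30 + 44) + 54) + ((-14 - 34)*(36 + 7))*61 = (74 + 54) - 48*43*61 = 128 - 2064*61 = 128 - 125904 = -125776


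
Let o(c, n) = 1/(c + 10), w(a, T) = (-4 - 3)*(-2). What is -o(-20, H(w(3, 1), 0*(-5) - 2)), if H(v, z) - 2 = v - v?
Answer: 1/10 ≈ 0.10000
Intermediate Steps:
w(a, T) = 14 (w(a, T) = -7*(-2) = 14)
H(v, z) = 2 (H(v, z) = 2 + (v - v) = 2 + 0 = 2)
o(c, n) = 1/(10 + c)
-o(-20, H(w(3, 1), 0*(-5) - 2)) = -1/(10 - 20) = -1/(-10) = -1*(-1/10) = 1/10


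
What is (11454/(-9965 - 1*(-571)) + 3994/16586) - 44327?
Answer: -1726673214369/38952221 ≈ -44328.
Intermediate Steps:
(11454/(-9965 - 1*(-571)) + 3994/16586) - 44327 = (11454/(-9965 + 571) + 3994*(1/16586)) - 44327 = (11454/(-9394) + 1997/8293) - 44327 = (11454*(-1/9394) + 1997/8293) - 44327 = (-5727/4697 + 1997/8293) - 44327 = -38114102/38952221 - 44327 = -1726673214369/38952221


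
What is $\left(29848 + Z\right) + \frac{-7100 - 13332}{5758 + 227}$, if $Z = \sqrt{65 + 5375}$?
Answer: $\frac{178619848}{5985} + 8 \sqrt{85} \approx 29918.0$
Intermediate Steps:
$Z = 8 \sqrt{85}$ ($Z = \sqrt{5440} = 8 \sqrt{85} \approx 73.756$)
$\left(29848 + Z\right) + \frac{-7100 - 13332}{5758 + 227} = \left(29848 + 8 \sqrt{85}\right) + \frac{-7100 - 13332}{5758 + 227} = \left(29848 + 8 \sqrt{85}\right) - \frac{20432}{5985} = \frac{178619848}{5985} + 8 \sqrt{85}$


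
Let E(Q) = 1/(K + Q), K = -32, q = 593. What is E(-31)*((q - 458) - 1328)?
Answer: 1193/63 ≈ 18.936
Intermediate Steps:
E(Q) = 1/(-32 + Q)
E(-31)*((q - 458) - 1328) = ((593 - 458) - 1328)/(-32 - 31) = (135 - 1328)/(-63) = -1/63*(-1193) = 1193/63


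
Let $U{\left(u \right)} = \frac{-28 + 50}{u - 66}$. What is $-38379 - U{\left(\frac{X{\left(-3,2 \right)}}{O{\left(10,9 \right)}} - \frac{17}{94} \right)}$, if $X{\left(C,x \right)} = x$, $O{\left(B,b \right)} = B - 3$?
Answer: $- \frac{1664060585}{43359} \approx -38379.0$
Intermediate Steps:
$O{\left(B,b \right)} = -3 + B$
$U{\left(u \right)} = \frac{22}{-66 + u}$
$-38379 - U{\left(\frac{X{\left(-3,2 \right)}}{O{\left(10,9 \right)}} - \frac{17}{94} \right)} = -38379 - \frac{22}{-66 + \left(\frac{2}{-3 + 10} - \frac{17}{94}\right)} = -38379 - \frac{22}{-66 + \left(\frac{2}{7} - \frac{17}{94}\right)} = -38379 - \frac{22}{-66 + \frac{69}{658}} = -38379 - \frac{22}{- \frac{43359}{658}} = -38379 - 22 \left(- \frac{658}{43359}\right) = -38379 - - \frac{14476}{43359} = -38379 + \frac{14476}{43359} = - \frac{1664060585}{43359}$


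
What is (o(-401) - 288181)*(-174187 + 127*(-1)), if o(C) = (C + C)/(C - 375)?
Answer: 9745357719839/194 ≈ 5.0234e+10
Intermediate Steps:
o(C) = 2*C/(-375 + C) (o(C) = (2*C)/(-375 + C) = 2*C/(-375 + C))
(o(-401) - 288181)*(-174187 + 127*(-1)) = (2*(-401)/(-375 - 401) - 288181)*(-174187 + 127*(-1)) = (2*(-401)/(-776) - 288181)*(-174187 - 127) = (2*(-401)*(-1/776) - 288181)*(-174314) = (401/388 - 288181)*(-174314) = -111813827/388*(-174314) = 9745357719839/194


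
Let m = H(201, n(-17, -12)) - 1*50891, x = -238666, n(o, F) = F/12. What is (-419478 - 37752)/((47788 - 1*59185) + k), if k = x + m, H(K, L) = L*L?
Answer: 457230/300953 ≈ 1.5193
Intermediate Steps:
n(o, F) = F/12 (n(o, F) = F*(1/12) = F/12)
H(K, L) = L**2
m = -50890 (m = ((1/12)*(-12))**2 - 1*50891 = (-1)**2 - 50891 = 1 - 50891 = -50890)
k = -289556 (k = -238666 - 50890 = -289556)
(-419478 - 37752)/((47788 - 1*59185) + k) = (-419478 - 37752)/((47788 - 1*59185) - 289556) = -457230/((47788 - 59185) - 289556) = -457230/(-11397 - 289556) = -457230/(-300953) = -457230*(-1/300953) = 457230/300953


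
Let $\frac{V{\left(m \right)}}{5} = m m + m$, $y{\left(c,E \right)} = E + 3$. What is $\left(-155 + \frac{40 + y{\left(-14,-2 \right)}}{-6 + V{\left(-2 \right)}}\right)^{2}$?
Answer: $\frac{335241}{16} \approx 20953.0$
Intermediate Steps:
$y{\left(c,E \right)} = 3 + E$
$V{\left(m \right)} = 5 m + 5 m^{2}$ ($V{\left(m \right)} = 5 \left(m m + m\right) = 5 \left(m^{2} + m\right) = 5 \left(m + m^{2}\right) = 5 m + 5 m^{2}$)
$\left(-155 + \frac{40 + y{\left(-14,-2 \right)}}{-6 + V{\left(-2 \right)}}\right)^{2} = \left(-155 + \frac{40 + \left(3 - 2\right)}{-6 + 5 \left(-2\right) \left(1 - 2\right)}\right)^{2} = \left(-155 + \frac{40 + 1}{-6 + 5 \left(-2\right) \left(-1\right)}\right)^{2} = \left(-155 + \frac{41}{-6 + 10}\right)^{2} = \left(-155 + \frac{41}{4}\right)^{2} = \left(- \frac{579}{4}\right)^{2} = \frac{335241}{16}$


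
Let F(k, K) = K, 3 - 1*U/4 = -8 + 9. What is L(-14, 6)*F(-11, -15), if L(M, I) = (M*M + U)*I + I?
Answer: -18450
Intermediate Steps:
U = 8 (U = 12 - 4*(-8 + 9) = 12 - 4*1 = 12 - 4 = 8)
L(M, I) = I + I*(8 + M²) (L(M, I) = (M*M + 8)*I + I = (M² + 8)*I + I = (8 + M²)*I + I = I*(8 + M²) + I = I + I*(8 + M²))
L(-14, 6)*F(-11, -15) = (6*(9 + (-14)²))*(-15) = (6*(9 + 196))*(-15) = (6*205)*(-15) = 1230*(-15) = -18450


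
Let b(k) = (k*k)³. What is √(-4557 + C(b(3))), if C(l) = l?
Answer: 2*I*√957 ≈ 61.871*I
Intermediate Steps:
b(k) = k⁶ (b(k) = (k²)³ = k⁶)
√(-4557 + C(b(3))) = √(-4557 + 3⁶) = √(-4557 + 729) = √(-3828) = 2*I*√957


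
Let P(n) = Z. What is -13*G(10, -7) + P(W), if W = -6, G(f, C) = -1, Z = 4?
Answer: 17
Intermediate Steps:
P(n) = 4
-13*G(10, -7) + P(W) = -13*(-1) + 4 = 13 + 4 = 17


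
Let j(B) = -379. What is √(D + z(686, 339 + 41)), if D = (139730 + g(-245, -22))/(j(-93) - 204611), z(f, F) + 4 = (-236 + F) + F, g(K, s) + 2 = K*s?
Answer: 17*√18876401655/102495 ≈ 22.788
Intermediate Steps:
g(K, s) = -2 + K*s
z(f, F) = -240 + 2*F (z(f, F) = -4 + ((-236 + F) + F) = -4 + (-236 + 2*F) = -240 + 2*F)
D = -72559/102495 (D = (139730 + (-2 - 245*(-22)))/(-379 - 204611) = (139730 + (-2 + 5390))/(-204990) = (139730 + 5388)*(-1/204990) = 145118*(-1/204990) = -72559/102495 ≈ -0.70793)
√(D + z(686, 339 + 41)) = √(-72559/102495 + (-240 + 2*(339 + 41))) = √(-72559/102495 + (-240 + 2*380)) = √(-72559/102495 + (-240 + 760)) = √(-72559/102495 + 520) = √(53224841/102495) = 17*√18876401655/102495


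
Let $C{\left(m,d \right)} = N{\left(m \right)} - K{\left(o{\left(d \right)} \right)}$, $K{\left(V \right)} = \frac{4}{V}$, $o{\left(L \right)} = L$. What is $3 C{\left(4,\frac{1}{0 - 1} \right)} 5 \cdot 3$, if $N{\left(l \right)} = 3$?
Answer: $315$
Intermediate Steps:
$C{\left(m,d \right)} = 3 - \frac{4}{d}$
$3 C{\left(4,\frac{1}{0 - 1} \right)} 5 \cdot 3 = 3 \left(3 - \frac{4}{\frac{1}{0 - 1}}\right) 5 \cdot 3 = 3 \left(3 - \frac{4}{\frac{1}{-1}}\right) 15 = 3 \left(3 - \frac{4}{-1}\right) 15 = 3 \left(3 - -4\right) 15 = 3 \left(3 + 4\right) 15 = 3 \cdot 7 \cdot 15 = 21 \cdot 15 = 315$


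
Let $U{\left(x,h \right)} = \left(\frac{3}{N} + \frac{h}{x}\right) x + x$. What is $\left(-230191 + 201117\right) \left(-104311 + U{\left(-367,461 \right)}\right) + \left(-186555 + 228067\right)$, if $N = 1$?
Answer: $3062057044$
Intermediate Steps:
$U{\left(x,h \right)} = x + x \left(3 + \frac{h}{x}\right)$ ($U{\left(x,h \right)} = \left(\frac{3}{1} + \frac{h}{x}\right) x + x = \left(3 \cdot 1 + \frac{h}{x}\right) x + x = \left(3 + \frac{h}{x}\right) x + x = x \left(3 + \frac{h}{x}\right) + x = x + x \left(3 + \frac{h}{x}\right)$)
$\left(-230191 + 201117\right) \left(-104311 + U{\left(-367,461 \right)}\right) + \left(-186555 + 228067\right) = \left(-230191 + 201117\right) \left(-104311 + \left(461 + 4 \left(-367\right)\right)\right) + \left(-186555 + 228067\right) = - 29074 \left(-104311 + \left(461 - 1468\right)\right) + 41512 = - 29074 \left(-104311 - 1007\right) + 41512 = \left(-29074\right) \left(-105318\right) + 41512 = 3062015532 + 41512 = 3062057044$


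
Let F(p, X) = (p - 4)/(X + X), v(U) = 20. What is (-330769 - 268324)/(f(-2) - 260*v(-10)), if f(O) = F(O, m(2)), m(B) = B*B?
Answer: 2396372/20803 ≈ 115.19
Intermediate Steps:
m(B) = B²
F(p, X) = (-4 + p)/(2*X) (F(p, X) = (-4 + p)/((2*X)) = (-4 + p)*(1/(2*X)) = (-4 + p)/(2*X))
f(O) = -½ + O/8 (f(O) = (-4 + O)/(2*(2²)) = (½)*(-4 + O)/4 = (½)*(¼)*(-4 + O) = -½ + O/8)
(-330769 - 268324)/(f(-2) - 260*v(-10)) = (-330769 - 268324)/((-½ + (⅛)*(-2)) - 260*20) = -599093/((-½ - ¼) - 5200) = -599093/(-¾ - 5200) = -599093/(-20803/4) = -599093*(-4/20803) = 2396372/20803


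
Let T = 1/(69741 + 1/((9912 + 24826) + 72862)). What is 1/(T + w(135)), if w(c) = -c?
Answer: -7504131601/1013057658535 ≈ -0.0074074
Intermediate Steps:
T = 107600/7504131601 (T = 1/(69741 + 1/(34738 + 72862)) = 1/(69741 + 1/107600) = 1/(7504131601/107600) = 107600/7504131601 ≈ 1.4339e-5)
1/(T + w(135)) = 1/(107600/7504131601 - 1*135) = 1/(107600/7504131601 - 135) = 1/(-1013057658535/7504131601) = -7504131601/1013057658535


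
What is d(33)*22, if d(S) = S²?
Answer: 23958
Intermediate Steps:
d(33)*22 = 33²*22 = 1089*22 = 23958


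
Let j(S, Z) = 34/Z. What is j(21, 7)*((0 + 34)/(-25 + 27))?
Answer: 578/7 ≈ 82.571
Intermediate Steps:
j(21, 7)*((0 + 34)/(-25 + 27)) = (34/7)*((0 + 34)/(-25 + 27)) = (34*(⅐))*(34/2) = 34*(34*(½))/7 = (34/7)*17 = 578/7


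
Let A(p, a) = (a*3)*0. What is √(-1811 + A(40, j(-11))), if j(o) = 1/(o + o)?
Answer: I*√1811 ≈ 42.556*I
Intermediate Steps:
j(o) = 1/(2*o)
A(p, a) = 0 (A(p, a) = (3*a)*0 = 0)
√(-1811 + A(40, j(-11))) = √(-1811 + 0) = √(-1811) = I*√1811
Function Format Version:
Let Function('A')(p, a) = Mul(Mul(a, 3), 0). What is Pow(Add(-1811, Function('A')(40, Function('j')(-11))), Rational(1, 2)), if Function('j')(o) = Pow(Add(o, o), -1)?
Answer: Mul(I, Pow(1811, Rational(1, 2))) ≈ Mul(42.556, I)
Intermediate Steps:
Function('j')(o) = Mul(Rational(1, 2), Pow(o, -1)) (Function('j')(o) = Pow(Mul(2, o), -1) = Mul(Rational(1, 2), Pow(o, -1)))
Function('A')(p, a) = 0 (Function('A')(p, a) = Mul(Mul(3, a), 0) = 0)
Pow(Add(-1811, Function('A')(40, Function('j')(-11))), Rational(1, 2)) = Pow(Add(-1811, 0), Rational(1, 2)) = Pow(-1811, Rational(1, 2)) = Mul(I, Pow(1811, Rational(1, 2)))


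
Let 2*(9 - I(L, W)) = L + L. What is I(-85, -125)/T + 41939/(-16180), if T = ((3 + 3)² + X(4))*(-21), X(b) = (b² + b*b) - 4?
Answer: -7235867/2718240 ≈ -2.6620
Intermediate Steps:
X(b) = -4 + 2*b² (X(b) = (b² + b²) - 4 = 2*b² - 4 = -4 + 2*b²)
T = -1344 (T = ((3 + 3)² + (-4 + 2*4²))*(-21) = (6² + (-4 + 2*16))*(-21) = (36 + (-4 + 32))*(-21) = (36 + 28)*(-21) = 64*(-21) = -1344)
I(L, W) = 9 - L (I(L, W) = 9 - (L + L)/2 = 9 - L)
I(-85, -125)/T + 41939/(-16180) = (9 - 1*(-85))/(-1344) + 41939/(-16180) = (9 + 85)*(-1/1344) + 41939*(-1/16180) = 94*(-1/1344) - 41939/16180 = -47/672 - 41939/16180 = -7235867/2718240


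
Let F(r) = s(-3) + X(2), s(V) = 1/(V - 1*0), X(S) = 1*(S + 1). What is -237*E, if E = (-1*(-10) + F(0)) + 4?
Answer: -3950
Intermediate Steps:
X(S) = 1 + S (X(S) = 1*(1 + S) = 1 + S)
s(V) = 1/V (s(V) = 1/(V + 0) = 1/V)
F(r) = 8/3 (F(r) = 1/(-3) + (1 + 2) = -1/3 + 3 = 8/3)
E = 50/3 (E = (-1*(-10) + 8/3) + 4 = (10 + 8/3) + 4 = 38/3 + 4 = 50/3 ≈ 16.667)
-237*E = -237*50/3 = -3950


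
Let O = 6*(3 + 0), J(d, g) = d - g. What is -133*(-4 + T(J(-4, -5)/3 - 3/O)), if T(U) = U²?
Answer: 19019/36 ≈ 528.31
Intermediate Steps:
O = 18 (O = 6*3 = 18)
-133*(-4 + T(J(-4, -5)/3 - 3/O)) = -133*(-4 + ((-4 - 1*(-5))/3 - 3/18)²) = -133*(-4 + ((-4 + 5)*(⅓) - 3*1/18)²) = -133*(-4 + (1*(⅓) - ⅙)²) = -133*(-4 + (⅓ - ⅙)²) = -133*(-4 + (⅙)²) = -133*(-4 + 1/36) = -133*(-143/36) = 19019/36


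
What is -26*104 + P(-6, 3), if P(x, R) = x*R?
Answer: -2722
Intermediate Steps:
P(x, R) = R*x
-26*104 + P(-6, 3) = -26*104 + 3*(-6) = -2704 - 18 = -2722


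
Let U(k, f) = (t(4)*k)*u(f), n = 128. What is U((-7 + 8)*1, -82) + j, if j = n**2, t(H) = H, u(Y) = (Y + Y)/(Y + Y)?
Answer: 16388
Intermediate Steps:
u(Y) = 1 (u(Y) = (2*Y)/((2*Y)) = (2*Y)*(1/(2*Y)) = 1)
U(k, f) = 4*k (U(k, f) = (4*k)*1 = 4*k)
j = 16384 (j = 128**2 = 16384)
U((-7 + 8)*1, -82) + j = 4*((-7 + 8)*1) + 16384 = 4*(1*1) + 16384 = 4*1 + 16384 = 4 + 16384 = 16388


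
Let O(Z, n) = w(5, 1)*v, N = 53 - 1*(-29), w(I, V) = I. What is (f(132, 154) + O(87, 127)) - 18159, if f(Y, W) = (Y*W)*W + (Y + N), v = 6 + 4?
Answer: 3112617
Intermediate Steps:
v = 10
N = 82 (N = 53 + 29 = 82)
O(Z, n) = 50 (O(Z, n) = 5*10 = 50)
f(Y, W) = 82 + Y + Y*W**2 (f(Y, W) = (Y*W)*W + (Y + 82) = (W*Y)*W + (82 + Y) = Y*W**2 + (82 + Y) = 82 + Y + Y*W**2)
(f(132, 154) + O(87, 127)) - 18159 = ((82 + 132 + 132*154**2) + 50) - 18159 = ((82 + 132 + 132*23716) + 50) - 18159 = ((82 + 132 + 3130512) + 50) - 18159 = (3130726 + 50) - 18159 = 3130776 - 18159 = 3112617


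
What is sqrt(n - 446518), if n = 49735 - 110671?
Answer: I*sqrt(507454) ≈ 712.36*I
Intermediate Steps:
n = -60936
sqrt(n - 446518) = sqrt(-60936 - 446518) = sqrt(-507454) = I*sqrt(507454)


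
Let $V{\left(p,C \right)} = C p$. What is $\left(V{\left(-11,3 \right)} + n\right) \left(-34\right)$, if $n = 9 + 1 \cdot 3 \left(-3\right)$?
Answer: $1122$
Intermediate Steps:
$n = 0$ ($n = 9 + 1 \left(-9\right) = 9 - 9 = 0$)
$\left(V{\left(-11,3 \right)} + n\right) \left(-34\right) = \left(3 \left(-11\right) + 0\right) \left(-34\right) = \left(-33 + 0\right) \left(-34\right) = \left(-33\right) \left(-34\right) = 1122$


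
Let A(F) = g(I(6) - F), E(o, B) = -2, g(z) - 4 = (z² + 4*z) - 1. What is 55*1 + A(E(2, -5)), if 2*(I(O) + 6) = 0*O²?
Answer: 58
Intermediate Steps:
I(O) = -6 (I(O) = -6 + (0*O²)/2 = -6 + (½)*0 = -6 + 0 = -6)
g(z) = 3 + z² + 4*z (g(z) = 4 + ((z² + 4*z) - 1) = 4 + (-1 + z² + 4*z) = 3 + z² + 4*z)
A(F) = -21 + (-6 - F)² - 4*F (A(F) = 3 + (-6 - F)² + 4*(-6 - F) = 3 + (-6 - F)² + (-24 - 4*F) = -21 + (-6 - F)² - 4*F)
55*1 + A(E(2, -5)) = 55*1 + (15 + (-2)² + 8*(-2)) = 55 + (15 + 4 - 16) = 55 + 3 = 58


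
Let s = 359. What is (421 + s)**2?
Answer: 608400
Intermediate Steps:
(421 + s)**2 = (421 + 359)**2 = 780**2 = 608400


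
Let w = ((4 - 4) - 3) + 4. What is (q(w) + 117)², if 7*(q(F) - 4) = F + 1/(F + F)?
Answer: 2879809/196 ≈ 14693.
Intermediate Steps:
w = 1 (w = (0 - 3) + 4 = -3 + 4 = 1)
q(F) = 4 + F/7 + 1/(14*F) (q(F) = 4 + (F + 1/(F + F))/7 = 4 + (F + 1/(2*F))/7 = 4 + (F/7 + 1/(14*F)) = 4 + F/7 + 1/(14*F))
(q(w) + 117)² = ((4 + (⅐)*1 + (1/14)/1) + 117)² = ((4 + ⅐ + (1/14)*1) + 117)² = ((4 + ⅐ + 1/14) + 117)² = (59/14 + 117)² = (1697/14)² = 2879809/196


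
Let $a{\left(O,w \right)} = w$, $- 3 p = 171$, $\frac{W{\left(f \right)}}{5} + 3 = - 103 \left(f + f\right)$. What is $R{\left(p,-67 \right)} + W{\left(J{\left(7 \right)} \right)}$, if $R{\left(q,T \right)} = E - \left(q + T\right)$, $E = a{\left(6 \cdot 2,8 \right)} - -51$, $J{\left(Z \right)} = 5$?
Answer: $-4982$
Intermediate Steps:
$W{\left(f \right)} = -15 - 1030 f$ ($W{\left(f \right)} = -15 + 5 \left(- 103 \left(f + f\right)\right) = -15 + 5 \left(- 103 \cdot 2 f\right) = -15 + 5 \left(- 206 f\right) = -15 - 1030 f$)
$p = -57$ ($p = \left(- \frac{1}{3}\right) 171 = -57$)
$E = 59$ ($E = 8 - -51 = 8 + 51 = 59$)
$R{\left(q,T \right)} = 59 - T - q$ ($R{\left(q,T \right)} = 59 - \left(q + T\right) = 59 - \left(T + q\right) = 59 - T - q$)
$R{\left(p,-67 \right)} + W{\left(J{\left(7 \right)} \right)} = \left(59 - -67 - -57\right) - 5165 = \left(59 + 67 + 57\right) - 5165 = 183 - 5165 = -4982$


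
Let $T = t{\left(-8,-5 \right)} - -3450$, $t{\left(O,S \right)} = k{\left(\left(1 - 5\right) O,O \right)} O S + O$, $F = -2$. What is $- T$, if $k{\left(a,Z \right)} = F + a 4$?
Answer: $-8482$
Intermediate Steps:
$k{\left(a,Z \right)} = -2 + 4 a$ ($k{\left(a,Z \right)} = -2 + a 4 = -2 + 4 a$)
$t{\left(O,S \right)} = O + O S \left(-2 - 16 O\right)$ ($t{\left(O,S \right)} = \left(-2 + 4 \left(1 - 5\right) O\right) O S + O = \left(-2 + 4 \left(- 4 O\right)\right) O S + O = \left(-2 - 16 O\right) O S + O = O \left(-2 - 16 O\right) S + O = O S \left(-2 - 16 O\right) + O = O + O S \left(-2 - 16 O\right)$)
$T = 8482$ ($T = - 8 \left(1 - -10 - \left(-128\right) \left(-5\right)\right) - -3450 = - 8 \left(1 + 10 - 640\right) + 3450 = \left(-8\right) \left(-629\right) + 3450 = 5032 + 3450 = 8482$)
$- T = \left(-1\right) 8482 = -8482$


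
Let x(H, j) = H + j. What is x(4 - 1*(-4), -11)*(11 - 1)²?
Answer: -300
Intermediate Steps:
x(4 - 1*(-4), -11)*(11 - 1)² = ((4 - 1*(-4)) - 11)*(11 - 1)² = ((4 + 4) - 11)*10² = (8 - 11)*100 = -3*100 = -300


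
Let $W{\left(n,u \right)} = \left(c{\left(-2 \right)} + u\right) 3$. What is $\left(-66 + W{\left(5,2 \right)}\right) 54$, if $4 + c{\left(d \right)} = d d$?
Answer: $-3240$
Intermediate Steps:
$c{\left(d \right)} = -4 + d^{2}$ ($c{\left(d \right)} = -4 + d d = -4 + d^{2}$)
$W{\left(n,u \right)} = 3 u$ ($W{\left(n,u \right)} = \left(\left(-4 + \left(-2\right)^{2}\right) + u\right) 3 = \left(\left(-4 + 4\right) + u\right) 3 = \left(0 + u\right) 3 = u 3 = 3 u$)
$\left(-66 + W{\left(5,2 \right)}\right) 54 = \left(-66 + 3 \cdot 2\right) 54 = \left(-66 + 6\right) 54 = \left(-60\right) 54 = -3240$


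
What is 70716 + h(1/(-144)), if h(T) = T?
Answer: 10183103/144 ≈ 70716.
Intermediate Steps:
70716 + h(1/(-144)) = 70716 + 1/(-144) = 70716 - 1/144 = 10183103/144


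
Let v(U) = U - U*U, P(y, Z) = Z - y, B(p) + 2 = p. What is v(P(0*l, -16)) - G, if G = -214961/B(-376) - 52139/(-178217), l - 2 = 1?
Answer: -56652972151/67366026 ≈ -840.97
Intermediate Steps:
l = 3 (l = 2 + 1 = 3)
B(p) = -2 + p
G = 38329413079/67366026 (G = -214961/(-2 - 376) - 52139/(-178217) = -214961/(-378) - 52139*(-1/178217) = -214961*(-1/378) + 52139/178217 = 214961/378 + 52139/178217 = 38329413079/67366026 ≈ 568.97)
v(U) = U - U**2
v(P(0*l, -16)) - G = (-16 - 0*3)*(1 - (-16 - 0*3)) - 1*38329413079/67366026 = (-16 - 1*0)*(1 - (-16 - 1*0)) - 38329413079/67366026 = (-16 + 0)*(1 - (-16 + 0)) - 38329413079/67366026 = -16*(1 - 1*(-16)) - 38329413079/67366026 = -16*(1 + 16) - 38329413079/67366026 = -16*17 - 38329413079/67366026 = -272 - 38329413079/67366026 = -56652972151/67366026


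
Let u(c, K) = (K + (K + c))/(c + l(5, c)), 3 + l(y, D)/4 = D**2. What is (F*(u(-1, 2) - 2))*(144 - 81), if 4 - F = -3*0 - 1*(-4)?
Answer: 0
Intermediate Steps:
l(y, D) = -12 + 4*D**2
u(c, K) = (c + 2*K)/(-12 + c + 4*c**2) (u(c, K) = (K + (K + c))/(c + (-12 + 4*c**2)) = (c + 2*K)/(-12 + c + 4*c**2))
F = 0 (F = 4 - (-3*0 - 1*(-4)) = 4 - (0 + 4) = 4 - 1*4 = 4 - 4 = 0)
(F*(u(-1, 2) - 2))*(144 - 81) = (0*((-1 + 2*2)/(-12 - 1 + 4*(-1)**2) - 2))*(144 - 81) = (0*((-1 + 4)/(-12 - 1 + 4*1) - 2))*63 = (0*(3/(-12 - 1 + 4) - 2))*63 = (0*(3/(-9) - 2))*63 = (0*(-1/9*3 - 2))*63 = (0*(-1/3 - 2))*63 = (0*(-7/3))*63 = 0*63 = 0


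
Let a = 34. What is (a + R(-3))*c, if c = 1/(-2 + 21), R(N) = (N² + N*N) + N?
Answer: 49/19 ≈ 2.5789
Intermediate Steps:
R(N) = N + 2*N² (R(N) = (N² + N²) + N = 2*N² + N = N + 2*N²)
c = 1/19 ≈ 0.052632
(a + R(-3))*c = (34 - 3*(1 + 2*(-3)))*(1/19) = (34 - 3*(1 - 6))*(1/19) = (34 - 3*(-5))*(1/19) = (34 + 15)*(1/19) = 49*(1/19) = 49/19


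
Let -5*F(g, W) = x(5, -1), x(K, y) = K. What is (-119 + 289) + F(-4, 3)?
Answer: 169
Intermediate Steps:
F(g, W) = -1 (F(g, W) = -⅕*5 = -1)
(-119 + 289) + F(-4, 3) = (-119 + 289) - 1 = 170 - 1 = 169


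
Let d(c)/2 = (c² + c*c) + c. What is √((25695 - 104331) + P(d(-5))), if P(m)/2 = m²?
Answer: 22*I*√129 ≈ 249.87*I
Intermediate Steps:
d(c) = 2*c + 4*c² (d(c) = 2*((c² + c*c) + c) = 2*((c² + c²) + c) = 2*(2*c² + c) = 2*(c + 2*c²) = 2*c + 4*c²)
P(m) = 2*m²
√((25695 - 104331) + P(d(-5))) = √((25695 - 104331) + 2*(2*(-5)*(1 + 2*(-5)))²) = √(-78636 + 2*(2*(-5)*(1 - 10))²) = √(-78636 + 2*(2*(-5)*(-9))²) = √(-78636 + 2*90²) = √(-78636 + 2*8100) = √(-78636 + 16200) = √(-62436) = 22*I*√129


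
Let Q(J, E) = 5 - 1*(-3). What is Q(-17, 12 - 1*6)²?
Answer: 64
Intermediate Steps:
Q(J, E) = 8 (Q(J, E) = 5 + 3 = 8)
Q(-17, 12 - 1*6)² = 8² = 64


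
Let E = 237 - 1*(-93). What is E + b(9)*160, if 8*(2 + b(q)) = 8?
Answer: 170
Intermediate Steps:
b(q) = -1 (b(q) = -2 + (⅛)*8 = -2 + 1 = -1)
E = 330 (E = 237 + 93 = 330)
E + b(9)*160 = 330 - 1*160 = 330 - 160 = 170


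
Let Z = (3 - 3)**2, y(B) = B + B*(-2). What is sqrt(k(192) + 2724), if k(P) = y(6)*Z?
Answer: 2*sqrt(681) ≈ 52.192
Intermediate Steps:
y(B) = -B (y(B) = B - 2*B = -B)
Z = 0 (Z = 0**2 = 0)
k(P) = 0 (k(P) = -1*6*0 = -6*0 = 0)
sqrt(k(192) + 2724) = sqrt(0 + 2724) = sqrt(2724) = 2*sqrt(681)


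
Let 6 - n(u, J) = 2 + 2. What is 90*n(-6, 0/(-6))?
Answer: 180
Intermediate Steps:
n(u, J) = 2 (n(u, J) = 6 - (2 + 2) = 6 - 1*4 = 6 - 4 = 2)
90*n(-6, 0/(-6)) = 90*2 = 180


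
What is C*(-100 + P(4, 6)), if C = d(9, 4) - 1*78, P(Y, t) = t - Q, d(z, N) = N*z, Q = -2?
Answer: 3864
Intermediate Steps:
P(Y, t) = 2 + t (P(Y, t) = t - 1*(-2) = t + 2 = 2 + t)
C = -42 (C = 4*9 - 1*78 = 36 - 78 = -42)
C*(-100 + P(4, 6)) = -42*(-100 + (2 + 6)) = -42*(-100 + 8) = -42*(-92) = 3864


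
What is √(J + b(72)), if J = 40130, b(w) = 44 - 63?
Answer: √40111 ≈ 200.28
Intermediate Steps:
b(w) = -19
√(J + b(72)) = √(40130 - 19) = √40111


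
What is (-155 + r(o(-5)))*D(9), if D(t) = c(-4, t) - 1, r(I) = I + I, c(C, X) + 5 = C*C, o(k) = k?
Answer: -1650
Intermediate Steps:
c(C, X) = -5 + C² (c(C, X) = -5 + C*C = -5 + C²)
r(I) = 2*I
D(t) = 10 (D(t) = (-5 + (-4)²) - 1 = (-5 + 16) - 1 = 11 - 1 = 10)
(-155 + r(o(-5)))*D(9) = (-155 + 2*(-5))*10 = (-155 - 10)*10 = -165*10 = -1650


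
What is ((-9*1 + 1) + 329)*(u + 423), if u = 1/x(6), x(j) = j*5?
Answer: 1357937/10 ≈ 1.3579e+5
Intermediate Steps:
x(j) = 5*j
u = 1/30 (u = 1/(5*6) = 1/30 ≈ 0.033333)
((-9*1 + 1) + 329)*(u + 423) = ((-9*1 + 1) + 329)*(1/30 + 423) = ((-9 + 1) + 329)*(12691/30) = (-8 + 329)*(12691/30) = 321*(12691/30) = 1357937/10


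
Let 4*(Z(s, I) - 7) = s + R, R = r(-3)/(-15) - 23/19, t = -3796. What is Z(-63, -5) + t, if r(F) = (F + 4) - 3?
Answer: -2168861/570 ≈ -3805.0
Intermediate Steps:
r(F) = 1 + F (r(F) = (4 + F) - 3 = 1 + F)
R = -307/285 (R = (1 - 3)/(-15) - 23/19 = -2*(-1/15) - 23*1/19 = 2/15 - 23/19 = -307/285 ≈ -1.0772)
Z(s, I) = 7673/1140 + s/4 (Z(s, I) = 7 + (s - 307/285)/4 = 7 + (-307/285 + s)/4 = 7 + (-307/1140 + s/4) = 7673/1140 + s/4)
Z(-63, -5) + t = (7673/1140 + (1/4)*(-63)) - 3796 = (7673/1140 - 63/4) - 3796 = -5141/570 - 3796 = -2168861/570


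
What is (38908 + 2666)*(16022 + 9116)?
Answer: 1045087212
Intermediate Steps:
(38908 + 2666)*(16022 + 9116) = 41574*25138 = 1045087212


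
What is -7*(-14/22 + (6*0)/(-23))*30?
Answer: 1470/11 ≈ 133.64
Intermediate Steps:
-7*(-14/22 + (6*0)/(-23))*30 = -7*(-14*1/22 + 0*(-1/23))*30 = -7*(-7/11 + 0)*30 = -7*(-7/11)*30 = (49/11)*30 = 1470/11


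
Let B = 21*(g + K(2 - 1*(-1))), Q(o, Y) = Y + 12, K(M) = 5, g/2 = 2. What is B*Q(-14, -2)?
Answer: 1890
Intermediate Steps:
g = 4 (g = 2*2 = 4)
Q(o, Y) = 12 + Y
B = 189 (B = 21*(4 + 5) = 21*9 = 189)
B*Q(-14, -2) = 189*(12 - 2) = 189*10 = 1890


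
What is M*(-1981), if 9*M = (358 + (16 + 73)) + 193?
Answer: -1267840/9 ≈ -1.4087e+5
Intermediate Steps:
M = 640/9 (M = ((358 + (16 + 73)) + 193)/9 = ((358 + 89) + 193)/9 = (447 + 193)/9 = (1/9)*640 = 640/9 ≈ 71.111)
M*(-1981) = (640/9)*(-1981) = -1267840/9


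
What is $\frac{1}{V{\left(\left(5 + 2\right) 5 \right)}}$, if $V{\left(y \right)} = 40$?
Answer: $\frac{1}{40} \approx 0.025$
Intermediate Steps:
$\frac{1}{V{\left(\left(5 + 2\right) 5 \right)}} = \frac{1}{40}$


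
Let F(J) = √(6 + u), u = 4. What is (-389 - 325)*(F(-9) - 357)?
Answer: 254898 - 714*√10 ≈ 2.5264e+5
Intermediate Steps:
F(J) = √10 (F(J) = √(6 + 4) = √10)
(-389 - 325)*(F(-9) - 357) = (-389 - 325)*(√10 - 357) = -714*(-357 + √10) = 254898 - 714*√10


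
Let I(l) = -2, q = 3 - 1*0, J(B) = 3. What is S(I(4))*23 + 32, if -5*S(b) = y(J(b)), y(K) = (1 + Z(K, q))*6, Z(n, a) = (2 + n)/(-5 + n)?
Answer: 367/5 ≈ 73.400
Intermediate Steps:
q = 3 (q = 3 + 0 = 3)
Z(n, a) = (2 + n)/(-5 + n)
y(K) = 6 + 6*(2 + K)/(-5 + K) (y(K) = (1 + (2 + K)/(-5 + K))*6 = 6 + 6*(2 + K)/(-5 + K))
S(b) = 9/5 (S(b) = -6*(-3 + 2*3)/(5*(-5 + 3)) = -6*(-3 + 6)/(5*(-2)) = -6*(-1)*3/(5*2) = -1/5*(-9) = 9/5)
S(I(4))*23 + 32 = (9/5)*23 + 32 = 207/5 + 32 = 367/5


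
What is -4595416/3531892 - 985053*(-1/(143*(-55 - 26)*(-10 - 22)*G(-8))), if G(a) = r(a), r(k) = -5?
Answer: -10985067193/5994125280 ≈ -1.8326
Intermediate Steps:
G(a) = -5
-4595416/3531892 - 985053*(-1/(143*(-55 - 26)*(-10 - 22)*G(-8))) = -4595416/3531892 - 985053*1/(715*(-55 - 26)*(-10 - 22)) = -4595416*1/3531892 - 985053/(715*(-32*(-81))) = -164122/126139 - 985053/(715*2592) = -164122/126139 - 985053/1853280 = -164122/126139 - 985053*1/1853280 = -164122/126139 - 328351/617760 = -10985067193/5994125280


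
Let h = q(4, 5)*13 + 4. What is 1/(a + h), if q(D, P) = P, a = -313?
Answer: -1/244 ≈ -0.0040984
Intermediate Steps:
h = 69 (h = 5*13 + 4 = 65 + 4 = 69)
1/(a + h) = 1/(-313 + 69) = 1/(-244) = -1/244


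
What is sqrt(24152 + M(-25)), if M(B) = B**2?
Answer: 3*sqrt(2753) ≈ 157.41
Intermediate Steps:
sqrt(24152 + M(-25)) = sqrt(24152 + (-25)**2) = sqrt(24152 + 625) = sqrt(24777) = 3*sqrt(2753)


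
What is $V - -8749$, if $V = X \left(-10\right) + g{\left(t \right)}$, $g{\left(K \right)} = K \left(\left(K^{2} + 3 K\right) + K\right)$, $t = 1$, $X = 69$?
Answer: $8064$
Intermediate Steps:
$g{\left(K \right)} = K \left(K^{2} + 4 K\right)$
$V = -685$ ($V = 69 \left(-10\right) + 1^{2} \left(4 + 1\right) = -690 + 1 \cdot 5 = -690 + 5 = -685$)
$V - -8749 = -685 - -8749 = -685 + 8749 = 8064$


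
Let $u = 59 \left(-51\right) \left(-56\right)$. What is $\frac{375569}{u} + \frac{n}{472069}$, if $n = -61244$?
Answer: $\frac{166974623285}{79545514776} \approx 2.0991$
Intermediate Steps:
$u = 168504$ ($u = \left(-3009\right) \left(-56\right) = 168504$)
$\frac{375569}{u} + \frac{n}{472069} = \frac{375569}{168504} - \frac{61244}{472069} = \frac{166974623285}{79545514776}$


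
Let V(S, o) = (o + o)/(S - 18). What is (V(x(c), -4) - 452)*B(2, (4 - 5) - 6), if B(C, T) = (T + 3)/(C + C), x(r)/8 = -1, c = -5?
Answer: 5872/13 ≈ 451.69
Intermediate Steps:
x(r) = -8 (x(r) = 8*(-1) = -8)
V(S, o) = 2*o/(-18 + S) (V(S, o) = (2*o)/(-18 + S) = 2*o/(-18 + S))
B(C, T) = (3 + T)/(2*C) (B(C, T) = (3 + T)/((2*C)) = (3 + T)*(1/(2*C)) = (3 + T)/(2*C))
(V(x(c), -4) - 452)*B(2, (4 - 5) - 6) = (2*(-4)/(-18 - 8) - 452)*((½)*(3 + ((4 - 5) - 6))/2) = (2*(-4)/(-26) - 452)*((½)*(½)*(3 + (-1 - 6))) = (2*(-4)*(-1/26) - 452)*((½)*(½)*(3 - 7)) = (4/13 - 452)*((½)*(½)*(-4)) = -5872/13*(-1) = 5872/13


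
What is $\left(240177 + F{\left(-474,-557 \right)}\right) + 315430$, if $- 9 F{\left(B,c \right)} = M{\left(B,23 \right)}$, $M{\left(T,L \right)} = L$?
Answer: $\frac{5000440}{9} \approx 5.556 \cdot 10^{5}$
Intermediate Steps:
$F{\left(B,c \right)} = - \frac{23}{9}$ ($F{\left(B,c \right)} = \left(- \frac{1}{9}\right) 23 = - \frac{23}{9}$)
$\left(240177 + F{\left(-474,-557 \right)}\right) + 315430 = \left(240177 - \frac{23}{9}\right) + 315430 = \frac{2161570}{9} + 315430 = \frac{5000440}{9}$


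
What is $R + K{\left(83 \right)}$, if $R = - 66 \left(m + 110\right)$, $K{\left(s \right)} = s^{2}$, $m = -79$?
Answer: $4843$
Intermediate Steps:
$R = -2046$ ($R = - 66 \left(-79 + 110\right) = \left(-66\right) 31 = -2046$)
$R + K{\left(83 \right)} = -2046 + 83^{2} = -2046 + 6889 = 4843$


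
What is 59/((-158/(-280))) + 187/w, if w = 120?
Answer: 1005973/9480 ≈ 106.12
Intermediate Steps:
59/((-158/(-280))) + 187/w = 59/((-158/(-280))) + 187/120 = 59/((-158*(-1/280))) + 187*(1/120) = 59/(79/140) + 187/120 = 59*(140/79) + 187/120 = 8260/79 + 187/120 = 1005973/9480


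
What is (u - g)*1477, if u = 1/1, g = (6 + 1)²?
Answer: -70896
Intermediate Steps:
g = 49 (g = 7² = 49)
u = 1
(u - g)*1477 = (1 - 1*49)*1477 = (1 - 49)*1477 = -48*1477 = -70896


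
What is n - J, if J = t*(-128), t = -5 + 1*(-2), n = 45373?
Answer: 44477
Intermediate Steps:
t = -7 (t = -5 - 2 = -7)
J = 896 (J = -7*(-128) = 896)
n - J = 45373 - 1*896 = 45373 - 896 = 44477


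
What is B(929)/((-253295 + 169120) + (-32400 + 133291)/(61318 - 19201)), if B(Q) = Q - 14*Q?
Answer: 508647009/3545097584 ≈ 0.14348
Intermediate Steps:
B(Q) = -13*Q
B(929)/((-253295 + 169120) + (-32400 + 133291)/(61318 - 19201)) = (-13*929)/((-253295 + 169120) + (-32400 + 133291)/(61318 - 19201)) = -12077/(-84175 + 100891/42117) = -12077/(-3545097584/42117) = -12077*(-42117/3545097584) = 508647009/3545097584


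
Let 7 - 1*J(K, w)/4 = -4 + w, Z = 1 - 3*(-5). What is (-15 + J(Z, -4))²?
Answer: 2025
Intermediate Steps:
Z = 16 (Z = 1 + 15 = 16)
J(K, w) = 44 - 4*w (J(K, w) = 28 - 4*(-4 + w) = 28 + (16 - 4*w) = 44 - 4*w)
(-15 + J(Z, -4))² = (-15 + (44 - 4*(-4)))² = (-15 + (44 + 16))² = (-15 + 60)² = 45² = 2025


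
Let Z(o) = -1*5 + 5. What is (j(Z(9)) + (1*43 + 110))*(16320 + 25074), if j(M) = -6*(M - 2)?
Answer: 6830010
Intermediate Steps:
Z(o) = 0 (Z(o) = -5 + 5 = 0)
j(M) = 12 - 6*M (j(M) = -6*(-2 + M) = 12 - 6*M)
(j(Z(9)) + (1*43 + 110))*(16320 + 25074) = ((12 - 6*0) + (1*43 + 110))*(16320 + 25074) = ((12 + 0) + (43 + 110))*41394 = (12 + 153)*41394 = 165*41394 = 6830010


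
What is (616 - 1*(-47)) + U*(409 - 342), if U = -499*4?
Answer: -133069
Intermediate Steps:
U = -1996
(616 - 1*(-47)) + U*(409 - 342) = (616 - 1*(-47)) - 1996*(409 - 342) = (616 + 47) - 1996*67 = 663 - 133732 = -133069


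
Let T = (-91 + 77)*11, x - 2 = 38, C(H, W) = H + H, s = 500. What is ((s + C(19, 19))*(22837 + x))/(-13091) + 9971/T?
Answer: -2025935565/2016014 ≈ -1004.9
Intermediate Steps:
C(H, W) = 2*H
x = 40 (x = 2 + 38 = 40)
T = -154 (T = -14*11 = -154)
((s + C(19, 19))*(22837 + x))/(-13091) + 9971/T = ((500 + 2*19)*(22837 + 40))/(-13091) + 9971/(-154) = ((500 + 38)*22877)*(-1/13091) + 9971*(-1/154) = (538*22877)*(-1/13091) - 9971/154 = 12307826*(-1/13091) - 9971/154 = -12307826/13091 - 9971/154 = -2025935565/2016014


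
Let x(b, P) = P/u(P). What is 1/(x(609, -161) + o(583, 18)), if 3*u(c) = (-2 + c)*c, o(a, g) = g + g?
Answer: 163/5865 ≈ 0.027792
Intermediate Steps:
o(a, g) = 2*g
u(c) = c*(-2 + c)/3 (u(c) = ((-2 + c)*c)/3 = (c*(-2 + c))/3 = c*(-2 + c)/3)
x(b, P) = 3/(-2 + P) (x(b, P) = P/((P*(-2 + P)/3)) = P*(3/(P*(-2 + P))) = 3/(-2 + P))
1/(x(609, -161) + o(583, 18)) = 1/(3/(-2 - 161) + 2*18) = 1/(3/(-163) + 36) = 1/(3*(-1/163) + 36) = 1/(-3/163 + 36) = 1/(5865/163) = 163/5865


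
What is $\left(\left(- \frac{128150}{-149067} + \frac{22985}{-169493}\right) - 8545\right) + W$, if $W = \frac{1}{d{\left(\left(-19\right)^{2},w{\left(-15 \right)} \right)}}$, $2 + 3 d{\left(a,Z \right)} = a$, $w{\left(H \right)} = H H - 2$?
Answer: $- \frac{77500154250132367}{9070426878129} \approx -8544.3$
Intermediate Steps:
$w{\left(H \right)} = -2 + H^{2}$ ($w{\left(H \right)} = H^{2} - 2 = -2 + H^{2}$)
$d{\left(a,Z \right)} = - \frac{2}{3} + \frac{a}{3}$
$W = \frac{3}{359}$ ($W = \frac{1}{- \frac{2}{3} + \frac{\left(-19\right)^{2}}{3}} = \frac{1}{- \frac{2}{3} + \frac{1}{3} \cdot 361} = \frac{1}{- \frac{2}{3} + \frac{361}{3}} = \frac{1}{\frac{359}{3}} = \frac{3}{359} \approx 0.0083565$)
$\left(\left(- \frac{128150}{-149067} + \frac{22985}{-169493}\right) - 8545\right) + W = \left(\left(- \frac{128150}{-149067} + \frac{22985}{-169493}\right) - 8545\right) + \frac{3}{359} = \left(\left(\left(-128150\right) \left(- \frac{1}{149067}\right) + 22985 \left(- \frac{1}{169493}\right)\right) - 8545\right) + \frac{3}{359} = \left(\left(\frac{128150}{149067} - \frac{22985}{169493}\right) - 8545\right) + \frac{3}{359} = \left(\frac{18294222955}{25265813031} - 8545\right) + \frac{3}{359} = - \frac{215878078126940}{25265813031} + \frac{3}{359} = - \frac{77500154250132367}{9070426878129}$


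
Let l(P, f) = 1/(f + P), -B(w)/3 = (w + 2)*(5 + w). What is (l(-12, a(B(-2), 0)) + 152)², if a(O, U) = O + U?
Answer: 3323329/144 ≈ 23079.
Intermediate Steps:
B(w) = -3*(2 + w)*(5 + w) (B(w) = -3*(w + 2)*(5 + w) = -3*(2 + w)*(5 + w))
l(P, f) = 1/(P + f)
(l(-12, a(B(-2), 0)) + 152)² = (1/(-12 + ((-30 - 21*(-2) - 3*(-2)²) + 0)) + 152)² = (1/(-12 + ((-30 + 42 - 3*4) + 0)) + 152)² = (1/(-12 + ((-30 + 42 - 12) + 0)) + 152)² = (1/(-12 + (0 + 0)) + 152)² = (1/(-12 + 0) + 152)² = (1/(-12) + 152)² = (-1/12 + 152)² = (1823/12)² = 3323329/144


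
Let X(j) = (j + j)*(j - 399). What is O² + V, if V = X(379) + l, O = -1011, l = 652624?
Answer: 1659585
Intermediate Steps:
X(j) = 2*j*(-399 + j) (X(j) = (2*j)*(-399 + j) = 2*j*(-399 + j))
V = 637464 (V = 2*379*(-399 + 379) + 652624 = 2*379*(-20) + 652624 = -15160 + 652624 = 637464)
O² + V = (-1011)² + 637464 = 1022121 + 637464 = 1659585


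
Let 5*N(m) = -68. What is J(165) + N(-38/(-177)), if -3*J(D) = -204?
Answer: 272/5 ≈ 54.400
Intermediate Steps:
J(D) = 68 (J(D) = -1/3*(-204) = 68)
N(m) = -68/5 (N(m) = (1/5)*(-68) = -68/5)
J(165) + N(-38/(-177)) = 68 - 68/5 = 272/5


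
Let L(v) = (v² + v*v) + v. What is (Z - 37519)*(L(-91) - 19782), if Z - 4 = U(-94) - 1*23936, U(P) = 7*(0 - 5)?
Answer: 203580146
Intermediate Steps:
U(P) = -35 (U(P) = 7*(-5) = -35)
Z = -23967 (Z = 4 + (-35 - 1*23936) = 4 + (-35 - 23936) = 4 - 23971 = -23967)
L(v) = v + 2*v² (L(v) = (v² + v²) + v = 2*v² + v = v + 2*v²)
(Z - 37519)*(L(-91) - 19782) = (-23967 - 37519)*(-91*(1 + 2*(-91)) - 19782) = -61486*(-91*(1 - 182) - 19782) = -61486*(-91*(-181) - 19782) = -61486*(16471 - 19782) = -61486*(-3311) = 203580146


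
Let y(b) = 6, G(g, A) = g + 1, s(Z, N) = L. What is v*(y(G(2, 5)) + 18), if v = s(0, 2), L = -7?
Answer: -168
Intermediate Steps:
s(Z, N) = -7
v = -7
G(g, A) = 1 + g
v*(y(G(2, 5)) + 18) = -7*(6 + 18) = -7*24 = -168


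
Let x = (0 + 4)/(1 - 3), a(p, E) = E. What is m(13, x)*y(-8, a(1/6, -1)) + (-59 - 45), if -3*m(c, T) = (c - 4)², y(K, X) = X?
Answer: -77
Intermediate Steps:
x = -2 (x = 4/(-2) = 4*(-½) = -2)
m(c, T) = -(-4 + c)²/3 (m(c, T) = -(c - 4)²/3 = -(-4 + c)²/3)
m(13, x)*y(-8, a(1/6, -1)) + (-59 - 45) = -(-4 + 13)²/3*(-1) + (-59 - 45) = -⅓*9²*(-1) - 104 = -⅓*81*(-1) - 104 = -27*(-1) - 104 = 27 - 104 = -77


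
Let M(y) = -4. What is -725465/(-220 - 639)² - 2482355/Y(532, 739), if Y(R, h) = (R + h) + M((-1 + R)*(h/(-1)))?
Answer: -1832601753910/934895227 ≈ -1960.2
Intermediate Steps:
Y(R, h) = -4 + R + h (Y(R, h) = (R + h) - 4 = -4 + R + h)
-725465/(-220 - 639)² - 2482355/Y(532, 739) = -725465/(-220 - 639)² - 2482355/(-4 + 532 + 739) = -725465/((-859)²) - 2482355/1267 = -725465/737881 - 2482355*1/1267 = -725465*1/737881 - 2482355/1267 = -725465/737881 - 2482355/1267 = -1832601753910/934895227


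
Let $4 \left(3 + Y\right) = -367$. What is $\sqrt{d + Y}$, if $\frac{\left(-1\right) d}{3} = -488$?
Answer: $\frac{\sqrt{5477}}{2} \approx 37.003$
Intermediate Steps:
$d = 1464$ ($d = \left(-3\right) \left(-488\right) = 1464$)
$Y = - \frac{379}{4}$ ($Y = -3 + \frac{1}{4} \left(-367\right) = -3 - \frac{367}{4} = - \frac{379}{4} \approx -94.75$)
$\sqrt{d + Y} = \sqrt{1464 - \frac{379}{4}} = \sqrt{\frac{5477}{4}} = \frac{\sqrt{5477}}{2}$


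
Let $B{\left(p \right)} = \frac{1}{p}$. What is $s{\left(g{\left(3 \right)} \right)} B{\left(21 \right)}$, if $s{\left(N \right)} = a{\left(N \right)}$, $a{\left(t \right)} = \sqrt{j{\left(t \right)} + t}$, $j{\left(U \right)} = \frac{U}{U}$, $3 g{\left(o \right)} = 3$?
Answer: $\frac{\sqrt{2}}{21} \approx 0.067343$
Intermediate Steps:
$g{\left(o \right)} = 1$ ($g{\left(o \right)} = \frac{1}{3} \cdot 3 = 1$)
$j{\left(U \right)} = 1$
$a{\left(t \right)} = \sqrt{1 + t}$
$s{\left(N \right)} = \sqrt{1 + N}$
$s{\left(g{\left(3 \right)} \right)} B{\left(21 \right)} = \frac{\sqrt{1 + 1}}{21} = \sqrt{2} \cdot \frac{1}{21} = \frac{\sqrt{2}}{21}$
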